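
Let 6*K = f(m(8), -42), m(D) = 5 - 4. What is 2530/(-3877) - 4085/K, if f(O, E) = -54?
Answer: 15814775/34893 ≈ 453.24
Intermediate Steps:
m(D) = 1
K = -9 (K = (⅙)*(-54) = -9)
2530/(-3877) - 4085/K = 2530/(-3877) - 4085/(-9) = 2530*(-1/3877) - 4085*(-⅑) = -2530/3877 + 4085/9 = 15814775/34893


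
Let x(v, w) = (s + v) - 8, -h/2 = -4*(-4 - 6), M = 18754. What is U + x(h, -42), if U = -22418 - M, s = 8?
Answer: -41252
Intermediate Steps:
h = -80 (h = -(-8)*(-4 - 6) = -(-8)*(-10) = -2*40 = -80)
x(v, w) = v (x(v, w) = (8 + v) - 8 = v)
U = -41172 (U = -22418 - 1*18754 = -22418 - 18754 = -41172)
U + x(h, -42) = -41172 - 80 = -41252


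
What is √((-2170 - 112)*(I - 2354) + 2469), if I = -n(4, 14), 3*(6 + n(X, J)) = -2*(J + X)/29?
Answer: √4507474669/29 ≈ 2315.1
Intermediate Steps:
n(X, J) = -6 - 2*J/87 - 2*X/87 (n(X, J) = -6 + (-2*(J + X)/29)/3 = -6 + ((-2*J - 2*X)*(1/29))/3 = -6 + (-2*J/29 - 2*X/29)/3 = -6 + (-2*J/87 - 2*X/87) = -6 - 2*J/87 - 2*X/87)
I = 186/29 (I = -(-6 - 2/87*14 - 2/87*4) = -(-6 - 28/87 - 8/87) = -1*(-186/29) = 186/29 ≈ 6.4138)
√((-2170 - 112)*(I - 2354) + 2469) = √((-2170 - 112)*(186/29 - 2354) + 2469) = √(-2282*(-68080/29) + 2469) = √(155358560/29 + 2469) = √(155430161/29) = √4507474669/29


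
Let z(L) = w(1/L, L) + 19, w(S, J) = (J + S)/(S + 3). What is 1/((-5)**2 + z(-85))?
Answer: 127/1975 ≈ 0.064304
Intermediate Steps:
w(S, J) = (J + S)/(3 + S)
z(L) = 19 + (L + 1/L)/(3 + 1/L) (z(L) = (L + 1/L)/(3 + 1/L) + 19 = 19 + (L + 1/L)/(3 + 1/L))
1/((-5)**2 + z(-85)) = 1/((-5)**2 + (20 + (-85)**2 + 57*(-85))/(1 + 3*(-85))) = 1/(25 + (20 + 7225 - 4845)/(1 - 255)) = 1/(25 + 2400/(-254)) = 1/(25 - 1/254*2400) = 1/(25 - 1200/127) = 1/(1975/127) = 127/1975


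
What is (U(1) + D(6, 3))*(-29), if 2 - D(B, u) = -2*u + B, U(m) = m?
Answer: -87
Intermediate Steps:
D(B, u) = 2 - B + 2*u (D(B, u) = 2 - (-2*u + B) = 2 - (B - 2*u) = 2 + (-B + 2*u) = 2 - B + 2*u)
(U(1) + D(6, 3))*(-29) = (1 + (2 - 1*6 + 2*3))*(-29) = (1 + (2 - 6 + 6))*(-29) = (1 + 2)*(-29) = 3*(-29) = -87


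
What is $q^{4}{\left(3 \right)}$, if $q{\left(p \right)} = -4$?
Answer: $256$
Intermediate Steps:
$q^{4}{\left(3 \right)} = \left(-4\right)^{4} = 256$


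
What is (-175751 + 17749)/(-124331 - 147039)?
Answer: 79001/135685 ≈ 0.58224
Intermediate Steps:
(-175751 + 17749)/(-124331 - 147039) = -158002/(-271370) = -158002*(-1/271370) = 79001/135685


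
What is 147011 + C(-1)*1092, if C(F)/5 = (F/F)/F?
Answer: 141551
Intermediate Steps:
C(F) = 5/F (C(F) = 5*((F/F)/F) = 5*(1/F) = 5/F)
147011 + C(-1)*1092 = 147011 + (5/(-1))*1092 = 147011 + (5*(-1))*1092 = 147011 - 5*1092 = 147011 - 5460 = 141551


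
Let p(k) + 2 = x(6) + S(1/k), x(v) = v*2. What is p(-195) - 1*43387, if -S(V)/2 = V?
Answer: -8458513/195 ≈ -43377.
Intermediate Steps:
S(V) = -2*V
x(v) = 2*v
p(k) = 10 - 2/k (p(k) = -2 + (2*6 - 2/k) = -2 + (12 - 2/k) = 10 - 2/k)
p(-195) - 1*43387 = (10 - 2/(-195)) - 1*43387 = (10 - 2*(-1/195)) - 43387 = (10 + 2/195) - 43387 = 1952/195 - 43387 = -8458513/195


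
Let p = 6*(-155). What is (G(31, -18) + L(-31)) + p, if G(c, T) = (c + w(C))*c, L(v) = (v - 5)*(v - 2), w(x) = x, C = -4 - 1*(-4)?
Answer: 1219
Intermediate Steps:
C = 0 (C = -4 + 4 = 0)
L(v) = (-5 + v)*(-2 + v)
G(c, T) = c² (G(c, T) = (c + 0)*c = c*c = c²)
p = -930
(G(31, -18) + L(-31)) + p = (31² + (10 + (-31)² - 7*(-31))) - 930 = (961 + (10 + 961 + 217)) - 930 = (961 + 1188) - 930 = 2149 - 930 = 1219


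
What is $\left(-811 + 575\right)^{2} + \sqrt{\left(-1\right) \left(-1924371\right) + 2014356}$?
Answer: $55696 + \sqrt{3938727} \approx 57681.0$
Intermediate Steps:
$\left(-811 + 575\right)^{2} + \sqrt{\left(-1\right) \left(-1924371\right) + 2014356} = \left(-236\right)^{2} + \sqrt{1924371 + 2014356} = 55696 + \sqrt{3938727}$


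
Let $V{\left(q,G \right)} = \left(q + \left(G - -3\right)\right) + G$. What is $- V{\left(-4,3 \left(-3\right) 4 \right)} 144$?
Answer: $10512$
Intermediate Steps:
$V{\left(q,G \right)} = 3 + q + 2 G$ ($V{\left(q,G \right)} = \left(q + \left(G + 3\right)\right) + G = \left(q + \left(3 + G\right)\right) + G = \left(3 + G + q\right) + G = 3 + q + 2 G$)
$- V{\left(-4,3 \left(-3\right) 4 \right)} 144 = - (3 - 4 + 2 \cdot 3 \left(-3\right) 4) 144 = - (3 - 4 + 2 \left(\left(-9\right) 4\right)) 144 = - (3 - 4 + 2 \left(-36\right)) 144 = - (3 - 4 - 72) 144 = \left(-1\right) \left(-73\right) 144 = 73 \cdot 144 = 10512$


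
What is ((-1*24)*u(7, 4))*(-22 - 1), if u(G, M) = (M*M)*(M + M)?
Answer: 70656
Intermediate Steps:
u(G, M) = 2*M**3 (u(G, M) = M**2*(2*M) = 2*M**3)
((-1*24)*u(7, 4))*(-22 - 1) = ((-1*24)*(2*4**3))*(-22 - 1) = -48*64*(-23) = -24*128*(-23) = -3072*(-23) = 70656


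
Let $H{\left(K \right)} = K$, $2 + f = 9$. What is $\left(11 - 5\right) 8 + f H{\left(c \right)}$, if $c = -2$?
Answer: $34$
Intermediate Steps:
$f = 7$ ($f = -2 + 9 = 7$)
$\left(11 - 5\right) 8 + f H{\left(c \right)} = \left(11 - 5\right) 8 + 7 \left(-2\right) = 6 \cdot 8 - 14 = 48 - 14 = 34$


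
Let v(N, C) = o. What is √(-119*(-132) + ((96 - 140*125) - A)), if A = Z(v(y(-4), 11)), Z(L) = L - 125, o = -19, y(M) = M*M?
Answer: 4*I*√97 ≈ 39.395*I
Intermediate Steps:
y(M) = M²
v(N, C) = -19
Z(L) = -125 + L
A = -144 (A = -125 - 19 = -144)
√(-119*(-132) + ((96 - 140*125) - A)) = √(-119*(-132) + ((96 - 140*125) - 1*(-144))) = √(15708 + ((96 - 17500) + 144)) = √(15708 + (-17404 + 144)) = √(15708 - 17260) = √(-1552) = 4*I*√97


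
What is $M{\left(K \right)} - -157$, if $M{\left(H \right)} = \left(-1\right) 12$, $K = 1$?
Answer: $145$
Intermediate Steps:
$M{\left(H \right)} = -12$
$M{\left(K \right)} - -157 = -12 - -157 = -12 + 157 = 145$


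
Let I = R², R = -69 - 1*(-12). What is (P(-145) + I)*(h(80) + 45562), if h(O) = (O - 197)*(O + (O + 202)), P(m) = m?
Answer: 9957632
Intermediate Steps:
R = -57 (R = -69 + 12 = -57)
h(O) = (-197 + O)*(202 + 2*O) (h(O) = (-197 + O)*(O + (202 + O)) = (-197 + O)*(202 + 2*O))
I = 3249 (I = (-57)² = 3249)
(P(-145) + I)*(h(80) + 45562) = (-145 + 3249)*((-39794 - 192*80 + 2*80²) + 45562) = 3104*((-39794 - 15360 + 2*6400) + 45562) = 3104*((-39794 - 15360 + 12800) + 45562) = 3104*(-42354 + 45562) = 3104*3208 = 9957632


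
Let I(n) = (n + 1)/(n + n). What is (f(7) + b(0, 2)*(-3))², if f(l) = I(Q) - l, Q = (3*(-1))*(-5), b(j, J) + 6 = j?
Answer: 29929/225 ≈ 133.02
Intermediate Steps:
b(j, J) = -6 + j
Q = 15 (Q = -3*(-5) = 15)
I(n) = (1 + n)/(2*n) (I(n) = (1 + n)/((2*n)) = (1 + n)*(1/(2*n)) = (1 + n)/(2*n))
f(l) = 8/15 - l (f(l) = (½)*(1 + 15)/15 - l = (½)*(1/15)*16 - l = 8/15 - l)
(f(7) + b(0, 2)*(-3))² = ((8/15 - 1*7) + (-6 + 0)*(-3))² = ((8/15 - 7) - 6*(-3))² = (-97/15 + 18)² = (173/15)² = 29929/225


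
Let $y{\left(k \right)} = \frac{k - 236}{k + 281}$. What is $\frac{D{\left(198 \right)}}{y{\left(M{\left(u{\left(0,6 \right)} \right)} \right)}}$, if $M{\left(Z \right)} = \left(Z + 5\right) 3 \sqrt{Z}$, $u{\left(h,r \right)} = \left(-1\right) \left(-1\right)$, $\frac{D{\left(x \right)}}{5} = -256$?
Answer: $\frac{191360}{109} \approx 1755.6$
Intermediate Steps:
$D{\left(x \right)} = -1280$ ($D{\left(x \right)} = 5 \left(-256\right) = -1280$)
$u{\left(h,r \right)} = 1$
$M{\left(Z \right)} = \sqrt{Z} \left(15 + 3 Z\right)$ ($M{\left(Z \right)} = \left(5 + Z\right) 3 \sqrt{Z} = \left(15 + 3 Z\right) \sqrt{Z} = \sqrt{Z} \left(15 + 3 Z\right)$)
$y{\left(k \right)} = \frac{-236 + k}{281 + k}$
$\frac{D{\left(198 \right)}}{y{\left(M{\left(u{\left(0,6 \right)} \right)} \right)}} = - \frac{1280}{\frac{1}{281 + 3 \sqrt{1} \left(5 + 1\right)} \left(-236 + 3 \sqrt{1} \left(5 + 1\right)\right)} = - \frac{1280}{\frac{1}{281 + 3 \cdot 1 \cdot 6} \left(-236 + 3 \cdot 1 \cdot 6\right)} = - \frac{1280}{\frac{1}{281 + 18} \left(-236 + 18\right)} = - \frac{1280}{\frac{1}{299} \left(-218\right)} = - \frac{1280}{- \frac{218}{299}} = \left(-1280\right) \left(- \frac{299}{218}\right) = \frac{191360}{109}$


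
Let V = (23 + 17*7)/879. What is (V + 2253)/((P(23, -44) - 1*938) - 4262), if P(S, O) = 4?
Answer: -1980529/4567284 ≈ -0.43363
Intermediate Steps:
V = 142/879 (V = (23 + 119)*(1/879) = 142*(1/879) = 142/879 ≈ 0.16155)
(V + 2253)/((P(23, -44) - 1*938) - 4262) = (142/879 + 2253)/((4 - 1*938) - 4262) = 1980529/(879*((4 - 938) - 4262)) = 1980529/(879*(-934 - 4262)) = (1980529/879)/(-5196) = (1980529/879)*(-1/5196) = -1980529/4567284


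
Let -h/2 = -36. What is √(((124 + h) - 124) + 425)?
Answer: √497 ≈ 22.293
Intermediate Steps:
h = 72 (h = -2*(-36) = 72)
√(((124 + h) - 124) + 425) = √(((124 + 72) - 124) + 425) = √((196 - 124) + 425) = √(72 + 425) = √497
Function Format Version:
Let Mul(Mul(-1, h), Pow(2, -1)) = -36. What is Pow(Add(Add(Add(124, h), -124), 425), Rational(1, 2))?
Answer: Pow(497, Rational(1, 2)) ≈ 22.293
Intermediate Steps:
h = 72 (h = Mul(-2, -36) = 72)
Pow(Add(Add(Add(124, h), -124), 425), Rational(1, 2)) = Pow(Add(Add(Add(124, 72), -124), 425), Rational(1, 2)) = Pow(Add(Add(196, -124), 425), Rational(1, 2)) = Pow(Add(72, 425), Rational(1, 2)) = Pow(497, Rational(1, 2))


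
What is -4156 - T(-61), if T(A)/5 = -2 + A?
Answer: -3841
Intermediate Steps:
T(A) = -10 + 5*A (T(A) = 5*(-2 + A) = -10 + 5*A)
-4156 - T(-61) = -4156 - (-10 + 5*(-61)) = -4156 - (-10 - 305) = -4156 - 1*(-315) = -4156 + 315 = -3841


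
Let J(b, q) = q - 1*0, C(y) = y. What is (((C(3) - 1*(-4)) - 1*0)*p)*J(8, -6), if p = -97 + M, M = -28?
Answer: 5250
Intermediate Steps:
J(b, q) = q (J(b, q) = q + 0 = q)
p = -125 (p = -97 - 28 = -125)
(((C(3) - 1*(-4)) - 1*0)*p)*J(8, -6) = (((3 - 1*(-4)) - 1*0)*(-125))*(-6) = (((3 + 4) + 0)*(-125))*(-6) = ((7 + 0)*(-125))*(-6) = (7*(-125))*(-6) = -875*(-6) = 5250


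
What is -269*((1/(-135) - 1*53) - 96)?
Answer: 5411204/135 ≈ 40083.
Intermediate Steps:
-269*((1/(-135) - 1*53) - 96) = -269*((-1/135 - 53) - 96) = -269*(-7156/135 - 96) = -269*(-20116/135) = 5411204/135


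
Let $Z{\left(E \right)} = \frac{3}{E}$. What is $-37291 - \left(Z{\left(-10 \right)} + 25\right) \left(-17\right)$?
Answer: $- \frac{368711}{10} \approx -36871.0$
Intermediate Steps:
$-37291 - \left(Z{\left(-10 \right)} + 25\right) \left(-17\right) = -37291 - \left(\frac{3}{-10} + 25\right) \left(-17\right) = -37291 - \left(3 \left(- \frac{1}{10}\right) + 25\right) \left(-17\right) = -37291 - \left(- \frac{3}{10} + 25\right) \left(-17\right) = -37291 - \frac{247}{10} \left(-17\right) = -37291 - - \frac{4199}{10} = -37291 + \frac{4199}{10} = - \frac{368711}{10}$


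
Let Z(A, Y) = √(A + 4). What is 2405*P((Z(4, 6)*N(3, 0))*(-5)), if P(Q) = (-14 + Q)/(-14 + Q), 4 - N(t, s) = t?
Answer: 2405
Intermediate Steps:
N(t, s) = 4 - t
Z(A, Y) = √(4 + A)
P(Q) = 1
2405*P((Z(4, 6)*N(3, 0))*(-5)) = 2405*1 = 2405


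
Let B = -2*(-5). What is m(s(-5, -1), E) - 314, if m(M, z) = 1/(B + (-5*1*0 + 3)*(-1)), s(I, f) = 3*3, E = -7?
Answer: -2197/7 ≈ -313.86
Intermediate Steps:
B = 10
s(I, f) = 9
m(M, z) = 1/7 (m(M, z) = 1/(10 + (-5*1*0 + 3)*(-1)) = 1/(10 + (-5*0 + 3)*(-1)) = 1/(10 + (0 + 3)*(-1)) = 1/(10 + 3*(-1)) = 1/(10 - 3) = 1/7)
m(s(-5, -1), E) - 314 = 1/7 - 314 = -2197/7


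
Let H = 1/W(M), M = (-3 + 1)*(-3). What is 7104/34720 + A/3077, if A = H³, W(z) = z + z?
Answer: 1180387517/5769005760 ≈ 0.20461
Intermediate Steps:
M = 6 (M = -2*(-3) = 6)
W(z) = 2*z
H = 1/12 (H = 1/(2*6) = 1/12 ≈ 0.083333)
A = 1/1728 (A = (1/12)³ = 1/1728 ≈ 0.00057870)
7104/34720 + A/3077 = 7104/34720 + (1/1728)/3077 = 7104*(1/34720) + (1/1728)*(1/3077) = 222/1085 + 1/5317056 = 1180387517/5769005760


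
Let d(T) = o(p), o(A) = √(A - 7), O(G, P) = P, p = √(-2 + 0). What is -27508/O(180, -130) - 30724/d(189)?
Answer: 1058/5 - 30724/√(-7 + I*√2) ≈ -932.45 + 11440.0*I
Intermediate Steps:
p = I*√2 (p = √(-2) = I*√2 ≈ 1.4142*I)
o(A) = √(-7 + A)
d(T) = √(-7 + I*√2)
-27508/O(180, -130) - 30724/d(189) = -27508/(-130) - 30724/√(-7 + I*√2) = -27508*(-1/130) - 30724/√(-7 + I*√2) = 1058/5 - 30724/√(-7 + I*√2)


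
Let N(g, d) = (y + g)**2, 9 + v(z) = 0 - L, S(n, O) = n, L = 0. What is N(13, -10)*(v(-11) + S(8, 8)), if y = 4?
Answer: -289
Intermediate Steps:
v(z) = -9 (v(z) = -9 + (0 - 1*0) = -9 + (0 + 0) = -9 + 0 = -9)
N(g, d) = (4 + g)**2
N(13, -10)*(v(-11) + S(8, 8)) = (4 + 13)**2*(-9 + 8) = 17**2*(-1) = 289*(-1) = -289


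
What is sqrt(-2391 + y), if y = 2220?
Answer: 3*I*sqrt(19) ≈ 13.077*I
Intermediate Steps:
sqrt(-2391 + y) = sqrt(-2391 + 2220) = sqrt(-171) = 3*I*sqrt(19)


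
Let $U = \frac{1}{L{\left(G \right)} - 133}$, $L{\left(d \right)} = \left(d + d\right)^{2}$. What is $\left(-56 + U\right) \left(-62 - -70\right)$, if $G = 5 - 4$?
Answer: $- \frac{57800}{129} \approx -448.06$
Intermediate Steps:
$G = 1$
$L{\left(d \right)} = 4 d^{2}$ ($L{\left(d \right)} = \left(2 d\right)^{2} = 4 d^{2}$)
$U = - \frac{1}{129}$ ($U = \frac{1}{4 \cdot 1^{2} - 133} = \frac{1}{4 \cdot 1 - 133} = \frac{1}{4 - 133} = \frac{1}{-129} = - \frac{1}{129} \approx -0.0077519$)
$\left(-56 + U\right) \left(-62 - -70\right) = \left(-56 - \frac{1}{129}\right) \left(-62 - -70\right) = - \frac{7225 \left(-62 + 70\right)}{129} = \left(- \frac{7225}{129}\right) 8 = - \frac{57800}{129}$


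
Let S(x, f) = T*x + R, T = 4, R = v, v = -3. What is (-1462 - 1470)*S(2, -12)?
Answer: -14660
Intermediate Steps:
R = -3
S(x, f) = -3 + 4*x (S(x, f) = 4*x - 3 = -3 + 4*x)
(-1462 - 1470)*S(2, -12) = (-1462 - 1470)*(-3 + 4*2) = -2932*(-3 + 8) = -2932*5 = -14660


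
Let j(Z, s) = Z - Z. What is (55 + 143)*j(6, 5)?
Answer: 0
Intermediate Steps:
j(Z, s) = 0
(55 + 143)*j(6, 5) = (55 + 143)*0 = 198*0 = 0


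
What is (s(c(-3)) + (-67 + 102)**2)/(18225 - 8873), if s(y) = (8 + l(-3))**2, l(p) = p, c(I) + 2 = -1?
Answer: 625/4676 ≈ 0.13366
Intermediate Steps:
c(I) = -3 (c(I) = -2 - 1 = -3)
s(y) = 25 (s(y) = (8 - 3)**2 = 5**2 = 25)
(s(c(-3)) + (-67 + 102)**2)/(18225 - 8873) = (25 + (-67 + 102)**2)/(18225 - 8873) = (25 + 35**2)/9352 = (25 + 1225)*(1/9352) = 1250*(1/9352) = 625/4676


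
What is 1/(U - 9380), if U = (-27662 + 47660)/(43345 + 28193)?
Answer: -11923/111834407 ≈ -0.00010661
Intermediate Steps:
U = 3333/11923 (U = 19998/71538 = 19998*(1/71538) = 3333/11923 ≈ 0.27954)
1/(U - 9380) = 1/(3333/11923 - 9380) = 1/(-111834407/11923) = -11923/111834407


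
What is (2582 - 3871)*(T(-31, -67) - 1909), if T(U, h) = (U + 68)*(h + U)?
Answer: 7134615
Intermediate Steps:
T(U, h) = (68 + U)*(U + h)
(2582 - 3871)*(T(-31, -67) - 1909) = (2582 - 3871)*(((-31)² + 68*(-31) + 68*(-67) - 31*(-67)) - 1909) = -1289*((961 - 2108 - 4556 + 2077) - 1909) = -1289*(-3626 - 1909) = -1289*(-5535) = 7134615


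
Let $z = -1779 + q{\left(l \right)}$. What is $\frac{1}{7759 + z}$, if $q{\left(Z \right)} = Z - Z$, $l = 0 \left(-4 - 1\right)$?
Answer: $\frac{1}{5980} \approx 0.00016722$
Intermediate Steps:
$l = 0$ ($l = 0 \left(-5\right) = 0$)
$q{\left(Z \right)} = 0$
$z = -1779$ ($z = -1779 + 0 = -1779$)
$\frac{1}{7759 + z} = \frac{1}{7759 - 1779} = \frac{1}{5980}$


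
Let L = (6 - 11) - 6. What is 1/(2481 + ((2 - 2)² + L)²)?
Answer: 1/2602 ≈ 0.00038432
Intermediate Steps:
L = -11 (L = -5 - 6 = -11)
1/(2481 + ((2 - 2)² + L)²) = 1/(2481 + ((2 - 2)² - 11)²) = 1/(2481 + (0² - 11)²) = 1/(2481 + (0 - 11)²) = 1/(2481 + (-11)²) = 1/(2481 + 121) = 1/2602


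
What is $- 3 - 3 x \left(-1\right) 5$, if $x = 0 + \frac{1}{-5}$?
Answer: $9$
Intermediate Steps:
$x = - \frac{1}{5}$ ($x = 0 - \frac{1}{5} = - \frac{1}{5} \approx -0.2$)
$- 3 - 3 x \left(-1\right) 5 = - 3 \left(-3\right) \left(- \frac{1}{5}\right) \left(-1\right) 5 = - 3 \cdot \frac{3}{5} \left(-1\right) 5 = \left(-3\right) \left(- \frac{3}{5}\right) 5 = \frac{9}{5} \cdot 5 = 9$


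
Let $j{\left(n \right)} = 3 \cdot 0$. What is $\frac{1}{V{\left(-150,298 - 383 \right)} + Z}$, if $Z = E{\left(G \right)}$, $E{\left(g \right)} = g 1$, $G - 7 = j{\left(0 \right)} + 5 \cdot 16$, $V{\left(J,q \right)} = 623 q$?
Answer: $- \frac{1}{52868} \approx -1.8915 \cdot 10^{-5}$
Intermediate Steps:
$j{\left(n \right)} = 0$
$G = 87$ ($G = 7 + \left(0 + 5 \cdot 16\right) = 7 + \left(0 + 80\right) = 7 + 80 = 87$)
$E{\left(g \right)} = g$
$Z = 87$
$\frac{1}{V{\left(-150,298 - 383 \right)} + Z} = \frac{1}{623 \left(298 - 383\right) + 87} = \frac{1}{623 \left(-85\right) + 87} = \frac{1}{-52955 + 87} = \frac{1}{-52868} = - \frac{1}{52868}$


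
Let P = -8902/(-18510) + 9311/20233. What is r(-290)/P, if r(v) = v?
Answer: -27152180175/88115194 ≈ -308.14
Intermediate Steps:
P = 176230388/187256415 (P = -8902*(-1/18510) + 9311*(1/20233) = 4451/9255 + 9311/20233 = 176230388/187256415 ≈ 0.94112)
r(-290)/P = -290/176230388/187256415 = -290*187256415/176230388 = -27152180175/88115194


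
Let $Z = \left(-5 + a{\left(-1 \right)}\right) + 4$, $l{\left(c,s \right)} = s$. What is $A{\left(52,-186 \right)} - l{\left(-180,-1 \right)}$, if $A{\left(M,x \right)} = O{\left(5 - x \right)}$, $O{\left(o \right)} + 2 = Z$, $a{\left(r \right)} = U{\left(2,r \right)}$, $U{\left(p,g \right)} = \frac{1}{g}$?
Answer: $-3$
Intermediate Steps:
$a{\left(r \right)} = \frac{1}{r}$
$Z = -2$ ($Z = \left(-5 + \frac{1}{-1}\right) + 4 = \left(-5 - 1\right) + 4 = -6 + 4 = -2$)
$O{\left(o \right)} = -4$ ($O{\left(o \right)} = -2 - 2 = -4$)
$A{\left(M,x \right)} = -4$
$A{\left(52,-186 \right)} - l{\left(-180,-1 \right)} = -4 - -1 = -4 + 1 = -3$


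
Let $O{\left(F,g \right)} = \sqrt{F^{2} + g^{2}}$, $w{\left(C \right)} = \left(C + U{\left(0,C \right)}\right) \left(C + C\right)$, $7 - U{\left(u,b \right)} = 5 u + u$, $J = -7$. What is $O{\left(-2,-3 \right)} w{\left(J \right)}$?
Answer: $0$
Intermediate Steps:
$U{\left(u,b \right)} = 7 - 6 u$ ($U{\left(u,b \right)} = 7 - \left(5 u + u\right) = 7 - 6 u$)
$w{\left(C \right)} = 2 C \left(7 + C\right)$ ($w{\left(C \right)} = \left(C + \left(7 - 0\right)\right) \left(C + C\right) = \left(C + \left(7 + 0\right)\right) 2 C = \left(C + 7\right) 2 C = \left(7 + C\right) 2 C = 2 C \left(7 + C\right)$)
$O{\left(-2,-3 \right)} w{\left(J \right)} = \sqrt{\left(-2\right)^{2} + \left(-3\right)^{2}} \cdot 2 \left(-7\right) \left(7 - 7\right) = \sqrt{4 + 9} \cdot 2 \left(-7\right) 0 = \sqrt{13} \cdot 0 = 0$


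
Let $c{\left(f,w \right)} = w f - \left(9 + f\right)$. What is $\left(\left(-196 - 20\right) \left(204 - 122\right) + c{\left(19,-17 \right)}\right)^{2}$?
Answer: $326271969$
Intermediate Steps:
$c{\left(f,w \right)} = -9 - f + f w$ ($c{\left(f,w \right)} = f w - \left(9 + f\right) = -9 - f + f w$)
$\left(\left(-196 - 20\right) \left(204 - 122\right) + c{\left(19,-17 \right)}\right)^{2} = \left(\left(-196 - 20\right) \left(204 - 122\right) - 351\right)^{2} = \left(\left(-216\right) 82 - 351\right)^{2} = \left(-17712 - 351\right)^{2} = \left(-18063\right)^{2} = 326271969$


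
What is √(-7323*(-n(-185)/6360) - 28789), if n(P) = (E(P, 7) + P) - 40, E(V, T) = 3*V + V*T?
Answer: 3*I*√155696934/212 ≈ 176.57*I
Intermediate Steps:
E(V, T) = 3*V + T*V
n(P) = -40 + 11*P (n(P) = (P*(3 + 7) + P) - 40 = (P*10 + P) - 40 = (10*P + P) - 40 = 11*P - 40 = -40 + 11*P)
√(-7323*(-n(-185)/6360) - 28789) = √(-7323/((-6360/(-40 + 11*(-185)))) - 28789) = √(-7323/((-6360/(-40 - 2035))) - 28789) = √(-7323/((-6360/(-2075))) - 28789) = √(-7323/((-6360*(-1/2075))) - 28789) = √(-7323/1272/415 - 28789) = √(-7323*415/1272 - 28789) = √(-1013015/424 - 28789) = √(-13219551/424) = 3*I*√155696934/212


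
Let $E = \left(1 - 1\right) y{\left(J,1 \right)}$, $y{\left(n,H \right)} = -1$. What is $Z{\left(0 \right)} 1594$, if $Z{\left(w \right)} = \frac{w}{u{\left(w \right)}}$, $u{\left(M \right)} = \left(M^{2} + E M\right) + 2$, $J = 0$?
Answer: $0$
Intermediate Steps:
$E = 0$ ($E = \left(1 - 1\right) \left(-1\right) = 0 \left(-1\right) = 0$)
$u{\left(M \right)} = 2 + M^{2}$ ($u{\left(M \right)} = \left(M^{2} + 0 M\right) + 2 = \left(M^{2} + 0\right) + 2 = M^{2} + 2 = 2 + M^{2}$)
$Z{\left(w \right)} = \frac{w}{2 + w^{2}}$
$Z{\left(0 \right)} 1594 = \frac{0}{2 + 0^{2}} \cdot 1594 = \frac{0}{2 + 0} \cdot 1594 = \frac{0}{2} \cdot 1594 = 0 \cdot \frac{1}{2} \cdot 1594 = 0 \cdot 1594 = 0$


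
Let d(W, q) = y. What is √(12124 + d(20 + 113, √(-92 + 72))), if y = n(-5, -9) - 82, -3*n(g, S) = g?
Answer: √108393/3 ≈ 109.74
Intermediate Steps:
n(g, S) = -g/3
y = -241/3 (y = -⅓*(-5) - 82 = 5/3 - 82 = -241/3 ≈ -80.333)
d(W, q) = -241/3
√(12124 + d(20 + 113, √(-92 + 72))) = √(12124 - 241/3) = √(36131/3) = √108393/3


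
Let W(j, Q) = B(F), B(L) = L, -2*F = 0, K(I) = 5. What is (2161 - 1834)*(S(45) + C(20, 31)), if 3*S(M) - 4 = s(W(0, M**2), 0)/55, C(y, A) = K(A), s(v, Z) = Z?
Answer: 2071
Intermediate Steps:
F = 0 (F = -1/2*0 = 0)
W(j, Q) = 0
C(y, A) = 5
S(M) = 4/3 (S(M) = 4/3 + (0/55)/3 = 4/3 + (0*(1/55))/3 = 4/3 + (1/3)*0 = 4/3 + 0 = 4/3)
(2161 - 1834)*(S(45) + C(20, 31)) = (2161 - 1834)*(4/3 + 5) = 327*(19/3) = 2071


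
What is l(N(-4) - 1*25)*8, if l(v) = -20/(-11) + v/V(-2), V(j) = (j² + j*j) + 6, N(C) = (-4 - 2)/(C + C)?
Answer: 53/77 ≈ 0.68831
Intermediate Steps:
N(C) = -3/C (N(C) = -6*1/(2*C) = -3/C)
V(j) = 6 + 2*j² (V(j) = (j² + j²) + 6 = 2*j² + 6 = 6 + 2*j²)
l(v) = 20/11 + v/14 (l(v) = -20/(-11) + v/(6 + 2*(-2)²) = -20*(-1/11) + v/(6 + 2*4) = 20/11 + v/(6 + 8) = 20/11 + v/14)
l(N(-4) - 1*25)*8 = (20/11 + (-3/(-4) - 1*25)/14)*8 = (20/11 + (-3*(-¼) - 25)/14)*8 = (20/11 + (¾ - 25)/14)*8 = (20/11 + (1/14)*(-97/4))*8 = (20/11 - 97/56)*8 = (53/616)*8 = 53/77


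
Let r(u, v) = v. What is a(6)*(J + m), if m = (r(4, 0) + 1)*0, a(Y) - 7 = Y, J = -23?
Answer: -299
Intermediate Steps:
a(Y) = 7 + Y
m = 0 (m = (0 + 1)*0 = 1*0 = 0)
a(6)*(J + m) = (7 + 6)*(-23 + 0) = 13*(-23) = -299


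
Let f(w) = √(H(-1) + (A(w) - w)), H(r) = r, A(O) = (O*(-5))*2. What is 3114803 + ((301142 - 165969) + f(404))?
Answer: 3249976 + I*√4445 ≈ 3.25e+6 + 66.671*I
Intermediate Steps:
A(O) = -10*O (A(O) = -5*O*2 = -10*O)
f(w) = √(-1 - 11*w) (f(w) = √(-1 + (-10*w - w)) = √(-1 - 11*w))
3114803 + ((301142 - 165969) + f(404)) = 3114803 + ((301142 - 165969) + √(-1 - 11*404)) = 3114803 + (135173 + √(-1 - 4444)) = 3114803 + (135173 + √(-4445)) = 3114803 + (135173 + I*√4445) = 3249976 + I*√4445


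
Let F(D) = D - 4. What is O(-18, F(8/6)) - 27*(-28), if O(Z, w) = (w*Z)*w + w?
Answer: 1876/3 ≈ 625.33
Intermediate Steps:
F(D) = -4 + D
O(Z, w) = w + Z*w² (O(Z, w) = (Z*w)*w + w = Z*w² + w = w + Z*w²)
O(-18, F(8/6)) - 27*(-28) = (-4 + 8/6)*(1 - 18*(-4 + 8/6)) - 27*(-28) = (-4 + 8*(⅙))*(1 - 18*(-4 + 8*(⅙))) + 756 = (-4 + 4/3)*(1 - 18*(-4 + 4/3)) + 756 = -8*(1 - 18*(-8/3))/3 + 756 = -8*(1 + 48)/3 + 756 = -8/3*49 + 756 = -392/3 + 756 = 1876/3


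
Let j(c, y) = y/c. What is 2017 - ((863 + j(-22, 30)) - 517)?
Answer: 18396/11 ≈ 1672.4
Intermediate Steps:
2017 - ((863 + j(-22, 30)) - 517) = 2017 - ((863 + 30/(-22)) - 517) = 2017 - ((863 + 30*(-1/22)) - 517) = 2017 - ((863 - 15/11) - 517) = 2017 - (9478/11 - 517) = 2017 - 1*3791/11 = 2017 - 3791/11 = 18396/11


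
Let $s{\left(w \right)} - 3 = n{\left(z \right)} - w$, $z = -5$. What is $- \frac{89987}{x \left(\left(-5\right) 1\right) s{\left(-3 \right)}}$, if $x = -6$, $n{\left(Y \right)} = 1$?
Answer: $- \frac{89987}{210} \approx -428.51$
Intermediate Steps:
$s{\left(w \right)} = 4 - w$ ($s{\left(w \right)} = 3 - \left(-1 + w\right) = 4 - w$)
$- \frac{89987}{x \left(\left(-5\right) 1\right) s{\left(-3 \right)}} = - \frac{89987}{- 6 \left(\left(-5\right) 1\right) \left(4 - -3\right)} = - \frac{89987}{\left(-6\right) \left(-5\right) \left(4 + 3\right)} = - \frac{89987}{30 \cdot 7} = - \frac{89987}{210}$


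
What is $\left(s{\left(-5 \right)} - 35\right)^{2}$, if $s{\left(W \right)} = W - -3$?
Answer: $1369$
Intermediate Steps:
$s{\left(W \right)} = 3 + W$ ($s{\left(W \right)} = W + 3 = 3 + W$)
$\left(s{\left(-5 \right)} - 35\right)^{2} = \left(\left(3 - 5\right) - 35\right)^{2} = \left(-2 - 35\right)^{2} = \left(-37\right)^{2} = 1369$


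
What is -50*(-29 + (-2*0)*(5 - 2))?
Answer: 1450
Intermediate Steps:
-50*(-29 + (-2*0)*(5 - 2)) = -50*(-29 + 0*3) = -50*(-29 + 0) = -50*(-29) = 1450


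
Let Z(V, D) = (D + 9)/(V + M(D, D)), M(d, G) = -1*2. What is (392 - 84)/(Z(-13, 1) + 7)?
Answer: 924/19 ≈ 48.632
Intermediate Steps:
M(d, G) = -2
Z(V, D) = (9 + D)/(-2 + V) (Z(V, D) = (D + 9)/(V - 2) = (9 + D)/(-2 + V))
(392 - 84)/(Z(-13, 1) + 7) = (392 - 84)/((9 + 1)/(-2 - 13) + 7) = 308/(10/(-15) + 7) = 308/(-1/15*10 + 7) = 308/(-2/3 + 7) = 308/(19/3) = 308*(3/19) = 924/19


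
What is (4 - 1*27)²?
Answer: 529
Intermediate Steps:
(4 - 1*27)² = (4 - 27)² = (-23)² = 529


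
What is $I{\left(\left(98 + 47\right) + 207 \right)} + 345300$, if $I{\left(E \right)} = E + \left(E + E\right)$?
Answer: $346356$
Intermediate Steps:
$I{\left(E \right)} = 3 E$ ($I{\left(E \right)} = E + 2 E = 3 E$)
$I{\left(\left(98 + 47\right) + 207 \right)} + 345300 = 3 \left(\left(98 + 47\right) + 207\right) + 345300 = 3 \left(145 + 207\right) + 345300 = 3 \cdot 352 + 345300 = 1056 + 345300 = 346356$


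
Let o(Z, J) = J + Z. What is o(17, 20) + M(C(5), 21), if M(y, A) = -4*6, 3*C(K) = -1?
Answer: 13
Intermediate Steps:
C(K) = -⅓ (C(K) = (⅓)*(-1) = -⅓)
M(y, A) = -24
o(17, 20) + M(C(5), 21) = (20 + 17) - 24 = 37 - 24 = 13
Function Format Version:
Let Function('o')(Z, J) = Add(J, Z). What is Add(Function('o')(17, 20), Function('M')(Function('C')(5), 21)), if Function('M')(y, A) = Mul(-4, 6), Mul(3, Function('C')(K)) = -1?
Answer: 13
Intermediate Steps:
Function('C')(K) = Rational(-1, 3) (Function('C')(K) = Mul(Rational(1, 3), -1) = Rational(-1, 3))
Function('M')(y, A) = -24
Add(Function('o')(17, 20), Function('M')(Function('C')(5), 21)) = Add(Add(20, 17), -24) = Add(37, -24) = 13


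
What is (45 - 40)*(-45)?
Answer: -225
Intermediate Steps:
(45 - 40)*(-45) = 5*(-45) = -225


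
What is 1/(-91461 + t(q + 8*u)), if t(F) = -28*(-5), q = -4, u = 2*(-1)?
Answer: -1/91321 ≈ -1.0950e-5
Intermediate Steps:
u = -2
t(F) = 140
1/(-91461 + t(q + 8*u)) = 1/(-91461 + 140) = 1/(-91321) = -1/91321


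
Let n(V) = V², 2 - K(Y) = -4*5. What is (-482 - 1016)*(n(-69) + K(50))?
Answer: -7164934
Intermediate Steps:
K(Y) = 22 (K(Y) = 2 - (-4)*5 = 2 - 1*(-20) = 2 + 20 = 22)
(-482 - 1016)*(n(-69) + K(50)) = (-482 - 1016)*((-69)² + 22) = -1498*(4761 + 22) = -1498*4783 = -7164934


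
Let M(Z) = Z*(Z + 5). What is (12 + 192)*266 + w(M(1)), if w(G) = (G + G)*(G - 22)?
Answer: 54072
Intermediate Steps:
M(Z) = Z*(5 + Z)
w(G) = 2*G*(-22 + G) (w(G) = (2*G)*(-22 + G) = 2*G*(-22 + G))
(12 + 192)*266 + w(M(1)) = (12 + 192)*266 + 2*(1*(5 + 1))*(-22 + 1*(5 + 1)) = 204*266 + 2*(1*6)*(-22 + 1*6) = 54264 + 2*6*(-22 + 6) = 54264 + 2*6*(-16) = 54264 - 192 = 54072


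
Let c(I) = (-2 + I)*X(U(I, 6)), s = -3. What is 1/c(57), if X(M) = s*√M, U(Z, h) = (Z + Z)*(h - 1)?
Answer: -√570/94050 ≈ -0.00025385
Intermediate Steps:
U(Z, h) = 2*Z*(-1 + h) (U(Z, h) = (2*Z)*(-1 + h) = 2*Z*(-1 + h))
X(M) = -3*√M
c(I) = -3*√10*√I*(-2 + I) (c(I) = (-2 + I)*(-3*√2*√I*√(-1 + 6)) = (-2 + I)*(-3*√10*√I) = -3*√10*√I*(-2 + I))
1/c(57) = 1/(3*√10*√57*(2 - 1*57)) = 1/(3*√10*√57*(2 - 57)) = 1/(3*√10*√57*(-55)) = 1/(-165*√570) = -√570/94050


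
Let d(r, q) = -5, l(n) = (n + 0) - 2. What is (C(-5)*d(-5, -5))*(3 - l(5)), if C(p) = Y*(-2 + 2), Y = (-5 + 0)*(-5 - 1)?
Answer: 0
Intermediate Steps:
l(n) = -2 + n (l(n) = n - 2 = -2 + n)
Y = 30 (Y = -5*(-6) = 30)
C(p) = 0 (C(p) = 30*(-2 + 2) = 30*0 = 0)
(C(-5)*d(-5, -5))*(3 - l(5)) = (0*(-5))*(3 - (-2 + 5)) = 0*(3 - 1*3) = 0*(3 - 3) = 0*0 = 0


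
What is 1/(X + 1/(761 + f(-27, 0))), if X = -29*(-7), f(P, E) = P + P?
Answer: 707/143522 ≈ 0.0049261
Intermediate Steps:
f(P, E) = 2*P
X = 203
1/(X + 1/(761 + f(-27, 0))) = 1/(203 + 1/(761 + 2*(-27))) = 1/(203 + 1/(761 - 54)) = 1/(203 + 1/707) = 1/(143522/707) = 707/143522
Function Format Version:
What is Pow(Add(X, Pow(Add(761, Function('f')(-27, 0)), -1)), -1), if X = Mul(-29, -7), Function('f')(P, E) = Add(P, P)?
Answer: Rational(707, 143522) ≈ 0.0049261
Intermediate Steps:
Function('f')(P, E) = Mul(2, P)
X = 203
Pow(Add(X, Pow(Add(761, Function('f')(-27, 0)), -1)), -1) = Pow(Add(203, Pow(Add(761, Mul(2, -27)), -1)), -1) = Pow(Add(203, Pow(Add(761, -54), -1)), -1) = Pow(Add(203, Pow(707, -1)), -1) = Pow(Add(203, Rational(1, 707)), -1) = Pow(Rational(143522, 707), -1) = Rational(707, 143522)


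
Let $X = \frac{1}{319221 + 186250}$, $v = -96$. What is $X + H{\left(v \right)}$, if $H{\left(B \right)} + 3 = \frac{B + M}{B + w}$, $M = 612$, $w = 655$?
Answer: $- \frac{13647704}{6571123} \approx -2.0769$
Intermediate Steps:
$H{\left(B \right)} = -3 + \frac{612 + B}{655 + B}$ ($H{\left(B \right)} = -3 + \frac{B + 612}{B + 655} = -3 + \frac{612 + B}{655 + B}$)
$X = \frac{1}{505471} \approx 1.9784 \cdot 10^{-6}$
$X + H{\left(v \right)} = \frac{1}{505471} + \frac{-1353 - -192}{655 - 96} = \frac{1}{505471} + \frac{-1353 + 192}{559} = \frac{1}{505471} + \frac{1}{559} \left(-1161\right) = \frac{1}{505471} - \frac{27}{13} = - \frac{13647704}{6571123}$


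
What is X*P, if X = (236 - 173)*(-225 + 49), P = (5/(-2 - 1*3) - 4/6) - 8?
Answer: 107184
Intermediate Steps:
P = -29/3 (P = (5/(-2 - 3) - 4*1/6) - 8 = (5/(-5) - 2/3) - 8 = (5*(-1/5) - 2/3) - 8 = (-1 - 2/3) - 8 = -5/3 - 8 = -29/3 ≈ -9.6667)
X = -11088 (X = 63*(-176) = -11088)
X*P = -11088*(-29/3) = 107184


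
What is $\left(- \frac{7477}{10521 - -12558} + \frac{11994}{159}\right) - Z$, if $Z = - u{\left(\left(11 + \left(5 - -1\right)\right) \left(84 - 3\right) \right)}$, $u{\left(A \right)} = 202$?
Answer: $\frac{338957335}{1223187} \approx 277.11$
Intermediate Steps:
$Z = -202$ ($Z = \left(-1\right) 202 = -202$)
$\left(- \frac{7477}{10521 - -12558} + \frac{11994}{159}\right) - Z = \left(- \frac{7477}{10521 - -12558} + \frac{11994}{159}\right) - -202 = \left(- \frac{7477}{10521 + 12558} + 11994 \cdot \frac{1}{159}\right) + 202 = \left(- \frac{7477}{23079} + \frac{3998}{53}\right) + 202 = \frac{91873561}{1223187} + 202 = \frac{338957335}{1223187}$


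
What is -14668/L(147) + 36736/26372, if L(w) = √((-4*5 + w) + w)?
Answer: 9184/6593 - 7334*√274/137 ≈ -884.73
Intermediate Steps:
L(w) = √(-20 + 2*w) (L(w) = √((-20 + w) + w) = √(-20 + 2*w))
-14668/L(147) + 36736/26372 = -14668/√(-20 + 2*147) + 36736/26372 = -14668/√(-20 + 294) + 36736*(1/26372) = -14668*√274/274 + 9184/6593 = -7334*√274/137 + 9184/6593 = 9184/6593 - 7334*√274/137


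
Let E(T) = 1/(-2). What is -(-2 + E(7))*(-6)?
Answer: -15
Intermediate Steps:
E(T) = -½
-(-2 + E(7))*(-6) = -(-2 - ½)*(-6) = -(-5)*(-6)/2 = -1*15 = -15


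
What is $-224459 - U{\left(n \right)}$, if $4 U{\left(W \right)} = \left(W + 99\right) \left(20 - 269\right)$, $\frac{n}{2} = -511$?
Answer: $- \frac{1127663}{4} \approx -2.8192 \cdot 10^{5}$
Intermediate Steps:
$n = -1022$ ($n = 2 \left(-511\right) = -1022$)
$U{\left(W \right)} = - \frac{24651}{4} - \frac{249 W}{4}$ ($U{\left(W \right)} = \frac{\left(W + 99\right) \left(20 - 269\right)}{4} = \frac{\left(99 + W\right) \left(-249\right)}{4} = \frac{-24651 - 249 W}{4} = - \frac{24651}{4} - \frac{249 W}{4}$)
$-224459 - U{\left(n \right)} = -224459 - \left(- \frac{24651}{4} - - \frac{127239}{2}\right) = -224459 - \left(- \frac{24651}{4} + \frac{127239}{2}\right) = -224459 - \frac{229827}{4} = - \frac{1127663}{4}$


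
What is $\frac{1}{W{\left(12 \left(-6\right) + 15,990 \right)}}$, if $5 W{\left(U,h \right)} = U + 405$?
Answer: $\frac{5}{348} \approx 0.014368$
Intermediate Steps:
$W{\left(U,h \right)} = 81 + \frac{U}{5}$ ($W{\left(U,h \right)} = \frac{U + 405}{5} = \frac{405 + U}{5} = 81 + \frac{U}{5}$)
$\frac{1}{W{\left(12 \left(-6\right) + 15,990 \right)}} = \frac{1}{81 + \frac{12 \left(-6\right) + 15}{5}} = \frac{1}{81 + \frac{-72 + 15}{5}} = \frac{1}{81 + \frac{1}{5} \left(-57\right)} = \frac{1}{81 - \frac{57}{5}} = \frac{1}{\frac{348}{5}} = \frac{5}{348}$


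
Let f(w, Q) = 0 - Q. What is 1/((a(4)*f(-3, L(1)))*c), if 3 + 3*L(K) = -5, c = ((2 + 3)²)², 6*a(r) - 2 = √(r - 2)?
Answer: 9/2500 - 9*√2/5000 ≈ 0.0010544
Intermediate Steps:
a(r) = ⅓ + √(-2 + r)/6 (a(r) = ⅓ + √(r - 2)/6 = ⅓ + √(-2 + r)/6)
c = 625 (c = (5²)² = 25² = 625)
L(K) = -8/3 (L(K) = -1 + (⅓)*(-5) = -1 - 5/3 = -8/3)
f(w, Q) = -Q
1/((a(4)*f(-3, L(1)))*c) = 1/(((⅓ + √(-2 + 4)/6)*(-1*(-8/3)))*625) = 1/(((⅓ + √2/6)*(8/3))*625) = 1/((8/9 + 4*√2/9)*625) = 1/(5000/9 + 2500*√2/9)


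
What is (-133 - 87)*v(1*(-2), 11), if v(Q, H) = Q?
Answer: 440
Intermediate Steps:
(-133 - 87)*v(1*(-2), 11) = (-133 - 87)*(1*(-2)) = -220*(-2) = 440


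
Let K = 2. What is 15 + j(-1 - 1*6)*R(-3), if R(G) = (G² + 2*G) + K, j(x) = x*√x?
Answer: 15 - 35*I*√7 ≈ 15.0 - 92.601*I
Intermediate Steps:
j(x) = x^(3/2)
R(G) = 2 + G² + 2*G (R(G) = (G² + 2*G) + 2 = 2 + G² + 2*G)
15 + j(-1 - 1*6)*R(-3) = 15 + (-1 - 1*6)^(3/2)*(2 + (-3)² + 2*(-3)) = 15 + (-1 - 6)^(3/2)*(2 + 9 - 6) = 15 + (-7)^(3/2)*5 = 15 - 7*I*√7*5 = 15 - 35*I*√7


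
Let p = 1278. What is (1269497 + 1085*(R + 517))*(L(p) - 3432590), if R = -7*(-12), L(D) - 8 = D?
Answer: -6593532002928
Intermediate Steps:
L(D) = 8 + D
R = 84
(1269497 + 1085*(R + 517))*(L(p) - 3432590) = (1269497 + 1085*(84 + 517))*((8 + 1278) - 3432590) = (1269497 + 1085*601)*(1286 - 3432590) = (1269497 + 652085)*(-3431304) = 1921582*(-3431304) = -6593532002928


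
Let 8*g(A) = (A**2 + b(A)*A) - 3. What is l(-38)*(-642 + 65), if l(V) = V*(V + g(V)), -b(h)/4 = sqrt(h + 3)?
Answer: 12464931/4 + 416594*I*sqrt(35) ≈ 3.1162e+6 + 2.4646e+6*I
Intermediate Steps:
b(h) = -4*sqrt(3 + h) (b(h) = -4*sqrt(h + 3) = -4*sqrt(3 + h))
g(A) = -3/8 + A**2/8 - A*sqrt(3 + A)/2 (g(A) = ((A**2 + (-4*sqrt(3 + A))*A) - 3)/8 = ((A**2 - 4*A*sqrt(3 + A)) - 3)/8 = (-3 + A**2 - 4*A*sqrt(3 + A))/8 = -3/8 + A**2/8 - A*sqrt(3 + A)/2)
l(V) = V*(-3/8 + V + V**2/8 - V*sqrt(3 + V)/2) (l(V) = V*(V + (-3/8 + V**2/8 - V*sqrt(3 + V)/2)) = V*(-3/8 + V + V**2/8 - V*sqrt(3 + V)/2))
l(-38)*(-642 + 65) = ((1/8)*(-38)*(-3 + (-38)**2 + 8*(-38) - 4*(-38)*sqrt(3 - 38)))*(-642 + 65) = ((1/8)*(-38)*(-3 + 1444 - 304 - 4*(-38)*sqrt(-35)))*(-577) = ((1/8)*(-38)*(-3 + 1444 - 304 - 4*(-38)*I*sqrt(35)))*(-577) = ((1/8)*(-38)*(-3 + 1444 - 304 + 152*I*sqrt(35)))*(-577) = ((1/8)*(-38)*(1137 + 152*I*sqrt(35)))*(-577) = (-21603/4 - 722*I*sqrt(35))*(-577) = 12464931/4 + 416594*I*sqrt(35)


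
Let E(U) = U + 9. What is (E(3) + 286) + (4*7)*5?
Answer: 438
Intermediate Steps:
E(U) = 9 + U
(E(3) + 286) + (4*7)*5 = ((9 + 3) + 286) + (4*7)*5 = (12 + 286) + 28*5 = 298 + 140 = 438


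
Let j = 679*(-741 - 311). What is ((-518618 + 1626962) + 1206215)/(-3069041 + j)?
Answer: -2314559/3783349 ≈ -0.61178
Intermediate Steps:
j = -714308 (j = 679*(-1052) = -714308)
((-518618 + 1626962) + 1206215)/(-3069041 + j) = ((-518618 + 1626962) + 1206215)/(-3069041 - 714308) = (1108344 + 1206215)/(-3783349) = 2314559*(-1/3783349) = -2314559/3783349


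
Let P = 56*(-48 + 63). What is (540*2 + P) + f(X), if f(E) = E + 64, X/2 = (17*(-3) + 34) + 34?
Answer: 2018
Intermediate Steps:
P = 840 (P = 56*15 = 840)
X = 34 (X = 2*((17*(-3) + 34) + 34) = 2*((-51 + 34) + 34) = 2*(-17 + 34) = 2*17 = 34)
f(E) = 64 + E
(540*2 + P) + f(X) = (540*2 + 840) + (64 + 34) = (1080 + 840) + 98 = 1920 + 98 = 2018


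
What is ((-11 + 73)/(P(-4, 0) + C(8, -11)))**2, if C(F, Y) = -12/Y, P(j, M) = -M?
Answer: 116281/36 ≈ 3230.0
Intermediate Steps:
((-11 + 73)/(P(-4, 0) + C(8, -11)))**2 = ((-11 + 73)/(-1*0 - 12/(-11)))**2 = (62/(0 - 12*(-1/11)))**2 = (62/(0 + 12/11))**2 = (62/(12/11))**2 = (62*(11/12))**2 = (341/6)**2 = 116281/36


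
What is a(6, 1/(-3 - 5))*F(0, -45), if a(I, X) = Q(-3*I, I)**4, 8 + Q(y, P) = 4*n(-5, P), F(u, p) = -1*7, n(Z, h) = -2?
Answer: -458752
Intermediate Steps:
F(u, p) = -7
Q(y, P) = -16 (Q(y, P) = -8 + 4*(-2) = -8 - 8 = -16)
a(I, X) = 65536 (a(I, X) = (-16)**4 = 65536)
a(6, 1/(-3 - 5))*F(0, -45) = 65536*(-7) = -458752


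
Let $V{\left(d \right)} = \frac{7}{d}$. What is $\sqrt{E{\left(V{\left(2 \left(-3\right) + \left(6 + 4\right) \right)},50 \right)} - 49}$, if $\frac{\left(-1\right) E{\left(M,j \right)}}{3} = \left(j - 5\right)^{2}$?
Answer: $2 i \sqrt{1531} \approx 78.256 i$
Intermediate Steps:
$E{\left(M,j \right)} = - 3 \left(-5 + j\right)^{2}$ ($E{\left(M,j \right)} = - 3 \left(j - 5\right)^{2} = - 3 \left(-5 + j\right)^{2}$)
$\sqrt{E{\left(V{\left(2 \left(-3\right) + \left(6 + 4\right) \right)},50 \right)} - 49} = \sqrt{- 3 \left(-5 + 50\right)^{2} - 49} = \sqrt{- 3 \cdot 45^{2} - 49} = \sqrt{\left(-3\right) 2025 - 49} = \sqrt{-6075 - 49} = \sqrt{-6124} = 2 i \sqrt{1531}$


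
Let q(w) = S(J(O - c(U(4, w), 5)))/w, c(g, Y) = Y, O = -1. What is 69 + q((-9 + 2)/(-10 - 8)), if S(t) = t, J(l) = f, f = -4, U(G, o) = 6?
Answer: 411/7 ≈ 58.714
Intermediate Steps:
J(l) = -4
q(w) = -4/w
69 + q((-9 + 2)/(-10 - 8)) = 69 - 4*(-10 - 8)/(-9 + 2) = 69 - 4/((-7/(-18))) = 69 - 4/((-7*(-1/18))) = 69 - 4/7/18 = 69 - 4*18/7 = 69 - 72/7 = 411/7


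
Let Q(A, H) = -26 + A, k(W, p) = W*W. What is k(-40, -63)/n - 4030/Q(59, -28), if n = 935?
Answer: -67550/561 ≈ -120.41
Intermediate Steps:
k(W, p) = W²
k(-40, -63)/n - 4030/Q(59, -28) = (-40)²/935 - 4030/(-26 + 59) = 1600*(1/935) - 4030/33 = 320/187 - 4030*1/33 = 320/187 - 4030/33 = -67550/561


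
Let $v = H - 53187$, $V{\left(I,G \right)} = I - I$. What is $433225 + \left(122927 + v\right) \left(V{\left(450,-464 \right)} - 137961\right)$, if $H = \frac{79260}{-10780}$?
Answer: $- \frac{5185154427742}{539} \approx -9.6199 \cdot 10^{9}$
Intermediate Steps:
$H = - \frac{3963}{539}$ ($H = 79260 \left(- \frac{1}{10780}\right) = - \frac{3963}{539} \approx -7.3525$)
$V{\left(I,G \right)} = 0$
$v = - \frac{28671756}{539}$ ($v = - \frac{3963}{539} - 53187 = - \frac{28671756}{539} \approx -53194.0$)
$433225 + \left(122927 + v\right) \left(V{\left(450,-464 \right)} - 137961\right) = 433225 + \left(122927 - \frac{28671756}{539}\right) \left(0 - 137961\right) = 433225 + \frac{37585897}{539} \left(-137961\right) = 433225 - \frac{5185387936017}{539} = - \frac{5185154427742}{539}$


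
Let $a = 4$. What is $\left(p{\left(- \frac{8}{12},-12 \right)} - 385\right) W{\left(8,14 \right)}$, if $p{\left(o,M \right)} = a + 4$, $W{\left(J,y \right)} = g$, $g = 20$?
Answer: $-7540$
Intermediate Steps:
$W{\left(J,y \right)} = 20$
$p{\left(o,M \right)} = 8$ ($p{\left(o,M \right)} = 4 + 4 = 8$)
$\left(p{\left(- \frac{8}{12},-12 \right)} - 385\right) W{\left(8,14 \right)} = \left(8 - 385\right) 20 = \left(-377\right) 20 = -7540$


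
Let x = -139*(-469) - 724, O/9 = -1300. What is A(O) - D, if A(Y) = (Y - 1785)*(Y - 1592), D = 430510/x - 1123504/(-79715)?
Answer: 921125370250854082/5138986905 ≈ 1.7924e+8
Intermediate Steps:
O = -11700 (O = 9*(-1300) = -11700)
x = 64467 (x = 65191 - 724 = 64467)
D = 106747037018/5138986905 (D = 430510/64467 - 1123504/(-79715) = 430510*(1/64467) - 1123504*(-1/79715) = 430510/64467 + 1123504/79715 = 106747037018/5138986905 ≈ 20.772)
A(Y) = (-1785 + Y)*(-1592 + Y)
A(O) - D = (2841720 + (-11700)² - 3377*(-11700)) - 1*106747037018/5138986905 = (2841720 + 136890000 + 39510900) - 106747037018/5138986905 = 179242620 - 106747037018/5138986905 = 921125370250854082/5138986905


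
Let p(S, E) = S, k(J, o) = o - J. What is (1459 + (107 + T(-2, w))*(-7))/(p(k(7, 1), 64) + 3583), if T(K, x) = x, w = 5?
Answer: 675/3577 ≈ 0.18871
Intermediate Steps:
(1459 + (107 + T(-2, w))*(-7))/(p(k(7, 1), 64) + 3583) = (1459 + (107 + 5)*(-7))/((1 - 1*7) + 3583) = (1459 + 112*(-7))/((1 - 7) + 3583) = (1459 - 784)/(-6 + 3583) = 675/3577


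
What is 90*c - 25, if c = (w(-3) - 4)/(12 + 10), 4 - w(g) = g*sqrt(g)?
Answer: -25 + 135*I*sqrt(3)/11 ≈ -25.0 + 21.257*I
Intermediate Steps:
w(g) = 4 - g**(3/2) (w(g) = 4 - g*sqrt(g) = 4 - g**(3/2))
c = 3*I*sqrt(3)/22 (c = ((4 - (-3)**(3/2)) - 4)/(12 + 10) = ((4 - (-3)*I*sqrt(3)) - 4)/22 = ((4 + 3*I*sqrt(3)) - 4)*(1/22) = (3*I*sqrt(3))*(1/22) = 3*I*sqrt(3)/22 ≈ 0.23619*I)
90*c - 25 = 90*(3*I*sqrt(3)/22) - 25 = 135*I*sqrt(3)/11 - 25 = -25 + 135*I*sqrt(3)/11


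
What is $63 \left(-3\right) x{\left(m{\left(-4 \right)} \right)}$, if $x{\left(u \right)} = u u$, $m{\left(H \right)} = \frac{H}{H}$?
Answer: $-189$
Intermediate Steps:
$m{\left(H \right)} = 1$
$x{\left(u \right)} = u^{2}$
$63 \left(-3\right) x{\left(m{\left(-4 \right)} \right)} = 63 \left(-3\right) 1^{2} = \left(-189\right) 1 = -189$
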